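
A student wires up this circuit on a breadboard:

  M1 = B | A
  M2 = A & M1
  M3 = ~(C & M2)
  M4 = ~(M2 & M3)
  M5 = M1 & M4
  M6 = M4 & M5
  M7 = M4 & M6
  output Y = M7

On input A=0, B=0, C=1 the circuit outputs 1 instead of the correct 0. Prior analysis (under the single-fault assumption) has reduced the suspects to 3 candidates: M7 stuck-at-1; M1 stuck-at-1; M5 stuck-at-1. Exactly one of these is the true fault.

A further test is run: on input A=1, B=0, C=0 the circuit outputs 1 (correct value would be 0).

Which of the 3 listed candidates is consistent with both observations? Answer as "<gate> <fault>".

Evaluate each candidate on input A=1, B=0, C=0:
  M7 stuck-at-1: M1=1, M2=1, M3=1, M4=0, M5=0, M6=0, M7=1 [stuck-at-1] → 1 — matches
  M1 stuck-at-1: M1=1 [stuck-at-1], M2=1, M3=1, M4=0, M5=0, M6=0, M7=0 → 0 — eliminated
  M5 stuck-at-1: M1=1, M2=1, M3=1, M4=0, M5=1 [stuck-at-1], M6=0, M7=0 → 0 — eliminated
Only M7 stuck-at-1 reproduces the observed 1.

M7 stuck-at-1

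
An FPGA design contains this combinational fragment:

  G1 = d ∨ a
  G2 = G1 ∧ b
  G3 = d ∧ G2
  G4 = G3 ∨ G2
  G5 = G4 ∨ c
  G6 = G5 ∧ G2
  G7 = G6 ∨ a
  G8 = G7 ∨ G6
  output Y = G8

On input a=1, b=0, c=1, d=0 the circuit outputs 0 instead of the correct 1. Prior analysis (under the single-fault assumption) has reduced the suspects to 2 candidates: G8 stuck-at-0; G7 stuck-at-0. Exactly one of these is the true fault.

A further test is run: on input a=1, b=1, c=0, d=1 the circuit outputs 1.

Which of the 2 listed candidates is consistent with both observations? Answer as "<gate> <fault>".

Evaluate each candidate on input a=1, b=1, c=0, d=1:
  G8 stuck-at-0: G1=1, G2=1, G3=1, G4=1, G5=1, G6=1, G7=1, G8=0 [stuck-at-0] → 0 — eliminated
  G7 stuck-at-0: G1=1, G2=1, G3=1, G4=1, G5=1, G6=1, G7=0 [stuck-at-0], G8=1 → 1 — matches
Only G7 stuck-at-0 reproduces the observed 1.

G7 stuck-at-0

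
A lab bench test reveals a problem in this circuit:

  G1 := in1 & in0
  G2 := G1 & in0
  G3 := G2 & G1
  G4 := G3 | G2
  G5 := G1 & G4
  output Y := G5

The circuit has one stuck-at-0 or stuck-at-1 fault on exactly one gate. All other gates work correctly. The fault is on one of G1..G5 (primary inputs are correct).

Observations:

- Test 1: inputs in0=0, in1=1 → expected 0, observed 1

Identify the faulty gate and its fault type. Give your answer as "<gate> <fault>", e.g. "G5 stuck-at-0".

G5 stuck-at-1

Fault-free values for test 1 (in0=0, in1=1): G1=0, G2=0, G3=0, G4=0, G5=0, giving Y=0. Observed 1.
Test 1: faults giving observed 1 are {G5 stuck-at-1}.
Only G5 stuck-at-1 is consistent with every test.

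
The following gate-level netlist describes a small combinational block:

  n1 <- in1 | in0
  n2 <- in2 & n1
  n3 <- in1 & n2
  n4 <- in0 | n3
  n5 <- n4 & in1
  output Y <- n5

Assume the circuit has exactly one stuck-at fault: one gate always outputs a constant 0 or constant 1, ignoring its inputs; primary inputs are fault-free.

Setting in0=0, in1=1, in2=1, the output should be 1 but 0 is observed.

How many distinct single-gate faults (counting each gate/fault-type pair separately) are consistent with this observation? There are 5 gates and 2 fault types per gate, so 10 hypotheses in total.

Fault-free: n1=1, n2=1, n3=1, n4=1, n5=1 → 1. Observed 0.
  n1 stuck-at-0: output 0 ✓
  n1 stuck-at-1: output 1 ✗
  n2 stuck-at-0: output 0 ✓
  n2 stuck-at-1: output 1 ✗
  n3 stuck-at-0: output 0 ✓
  n3 stuck-at-1: output 1 ✗
  n4 stuck-at-0: output 0 ✓
  n4 stuck-at-1: output 1 ✗
  n5 stuck-at-0: output 0 ✓
  n5 stuck-at-1: output 1 ✗
Consistent faults: {n1 stuck-at-0, n2 stuck-at-0, n3 stuck-at-0, n4 stuck-at-0, n5 stuck-at-0} — 5 in all.

5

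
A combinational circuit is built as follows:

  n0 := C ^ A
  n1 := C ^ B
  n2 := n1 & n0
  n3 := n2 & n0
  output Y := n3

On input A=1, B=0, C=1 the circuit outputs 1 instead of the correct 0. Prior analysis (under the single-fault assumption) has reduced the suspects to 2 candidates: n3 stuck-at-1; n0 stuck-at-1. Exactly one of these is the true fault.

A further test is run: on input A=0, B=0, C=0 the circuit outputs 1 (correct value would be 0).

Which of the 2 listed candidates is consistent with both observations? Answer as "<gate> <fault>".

Evaluate each candidate on input A=0, B=0, C=0:
  n3 stuck-at-1: n0=0, n1=0, n2=0, n3=1 [stuck-at-1] → 1 — matches
  n0 stuck-at-1: n0=1 [stuck-at-1], n1=0, n2=0, n3=0 → 0 — eliminated
Only n3 stuck-at-1 reproduces the observed 1.

n3 stuck-at-1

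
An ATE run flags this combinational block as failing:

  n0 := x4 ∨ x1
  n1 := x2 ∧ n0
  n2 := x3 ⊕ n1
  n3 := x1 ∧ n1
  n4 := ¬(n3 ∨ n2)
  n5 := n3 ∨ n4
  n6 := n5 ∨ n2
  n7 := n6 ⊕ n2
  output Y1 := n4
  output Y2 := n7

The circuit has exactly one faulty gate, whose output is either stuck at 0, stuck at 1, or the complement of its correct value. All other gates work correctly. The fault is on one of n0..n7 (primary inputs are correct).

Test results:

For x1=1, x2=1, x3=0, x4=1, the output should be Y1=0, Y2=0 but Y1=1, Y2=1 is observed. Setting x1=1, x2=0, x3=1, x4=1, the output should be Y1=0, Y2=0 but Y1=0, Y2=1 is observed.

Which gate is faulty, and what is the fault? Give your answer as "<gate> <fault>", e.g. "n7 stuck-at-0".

n1 inverted output

Fault-free values for test 1 (x1=1, x2=1, x3=0, x4=1): n0=1, n1=1, n2=1, n3=1, n4=0, n5=1, n6=1, n7=0, giving Y1=0, Y2=0. Observed Y1=1, Y2=1.
Test 1: faults giving observed Y1=1, Y2=1 are {n0 stuck-at-0, n0 inverted output, n1 stuck-at-0, n1 inverted output}.
Test 2 (x1=1, x2=0, x3=1, x4=1): fault-free n0=1, n1=0, n2=1, n3=0, n4=0, n5=0, n6=1, n7=0 → Y1=0, Y2=0; observed Y1=0, Y2=1. Eliminates n0 stuck-at-0, n0 inverted output, n1 stuck-at-0.
Only n1 inverted output is consistent with every test.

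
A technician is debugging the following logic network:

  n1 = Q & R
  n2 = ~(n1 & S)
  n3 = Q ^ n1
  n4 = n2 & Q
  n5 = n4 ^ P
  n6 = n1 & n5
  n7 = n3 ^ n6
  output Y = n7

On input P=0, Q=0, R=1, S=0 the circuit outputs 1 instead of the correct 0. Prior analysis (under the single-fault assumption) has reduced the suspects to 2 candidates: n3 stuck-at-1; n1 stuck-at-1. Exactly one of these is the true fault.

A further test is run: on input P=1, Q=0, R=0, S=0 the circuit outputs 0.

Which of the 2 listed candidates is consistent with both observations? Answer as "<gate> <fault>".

Evaluate each candidate on input P=1, Q=0, R=0, S=0:
  n3 stuck-at-1: n1=0, n2=1, n3=1 [stuck-at-1], n4=0, n5=1, n6=0, n7=1 → 1 — eliminated
  n1 stuck-at-1: n1=1 [stuck-at-1], n2=1, n3=1, n4=0, n5=1, n6=1, n7=0 → 0 — matches
Only n1 stuck-at-1 reproduces the observed 0.

n1 stuck-at-1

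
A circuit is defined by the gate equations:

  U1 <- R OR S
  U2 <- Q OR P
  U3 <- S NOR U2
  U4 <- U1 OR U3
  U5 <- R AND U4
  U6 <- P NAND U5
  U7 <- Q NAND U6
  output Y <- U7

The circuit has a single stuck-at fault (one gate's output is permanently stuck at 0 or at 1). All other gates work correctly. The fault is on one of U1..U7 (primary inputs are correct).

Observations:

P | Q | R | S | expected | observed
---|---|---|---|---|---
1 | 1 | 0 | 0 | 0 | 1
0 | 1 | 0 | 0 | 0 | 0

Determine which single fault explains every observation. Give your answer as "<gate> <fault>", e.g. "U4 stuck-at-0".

Fault-free values for test 1 (P=1, Q=1, R=0, S=0): U1=0, U2=1, U3=0, U4=0, U5=0, U6=1, U7=0, giving Y=0. Observed 1.
Test 1: faults giving observed 1 are {U5 stuck-at-1, U6 stuck-at-0, U7 stuck-at-1}.
Test 2 (P=0, Q=1, R=0, S=0): fault-free U1=0, U2=1, U3=0, U4=0, U5=0, U6=1, U7=0 → 0; observed 0. Eliminates U6 stuck-at-0, U7 stuck-at-1.
Only U5 stuck-at-1 is consistent with every test.

U5 stuck-at-1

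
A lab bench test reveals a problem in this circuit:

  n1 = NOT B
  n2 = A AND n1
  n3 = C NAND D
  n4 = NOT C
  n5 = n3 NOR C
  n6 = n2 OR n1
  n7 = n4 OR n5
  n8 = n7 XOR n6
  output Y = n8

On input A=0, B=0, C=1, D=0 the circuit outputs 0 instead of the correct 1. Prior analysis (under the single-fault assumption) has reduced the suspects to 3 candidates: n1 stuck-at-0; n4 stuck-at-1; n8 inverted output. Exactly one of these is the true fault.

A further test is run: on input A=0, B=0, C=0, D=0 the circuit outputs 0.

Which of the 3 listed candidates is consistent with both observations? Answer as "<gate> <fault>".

Evaluate each candidate on input A=0, B=0, C=0, D=0:
  n1 stuck-at-0: n1=0 [stuck-at-0], n2=0, n3=1, n4=1, n5=0, n6=0, n7=1, n8=1 → 1 — eliminated
  n4 stuck-at-1: n1=1, n2=0, n3=1, n4=1 [stuck-at-1], n5=0, n6=1, n7=1, n8=0 → 0 — matches
  n8 inverted output: n1=1, n2=0, n3=1, n4=1, n5=0, n6=1, n7=1, n8=1 [inverted output] → 1 — eliminated
Only n4 stuck-at-1 reproduces the observed 0.

n4 stuck-at-1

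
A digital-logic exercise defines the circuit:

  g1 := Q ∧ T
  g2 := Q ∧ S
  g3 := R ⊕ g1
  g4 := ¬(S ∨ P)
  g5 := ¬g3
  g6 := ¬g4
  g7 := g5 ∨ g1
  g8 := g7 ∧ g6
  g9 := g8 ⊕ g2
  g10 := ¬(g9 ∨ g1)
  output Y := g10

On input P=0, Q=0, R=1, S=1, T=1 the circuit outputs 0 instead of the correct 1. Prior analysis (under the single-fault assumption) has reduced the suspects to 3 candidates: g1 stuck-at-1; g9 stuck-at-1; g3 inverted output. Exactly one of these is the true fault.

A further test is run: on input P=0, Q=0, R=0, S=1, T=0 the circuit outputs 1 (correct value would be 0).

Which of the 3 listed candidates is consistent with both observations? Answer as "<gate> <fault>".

g3 inverted output

Evaluate each candidate on input P=0, Q=0, R=0, S=1, T=0:
  g1 stuck-at-1: g1=1 [stuck-at-1], g2=0, g3=1, g4=0, g5=0, g6=1, g7=1, g8=1, g9=1, g10=0 → 0 — eliminated
  g9 stuck-at-1: g1=0, g2=0, g3=0, g4=0, g5=1, g6=1, g7=1, g8=1, g9=1 [stuck-at-1], g10=0 → 0 — eliminated
  g3 inverted output: g1=0, g2=0, g3=1 [inverted output], g4=0, g5=0, g6=1, g7=0, g8=0, g9=0, g10=1 → 1 — matches
Only g3 inverted output reproduces the observed 1.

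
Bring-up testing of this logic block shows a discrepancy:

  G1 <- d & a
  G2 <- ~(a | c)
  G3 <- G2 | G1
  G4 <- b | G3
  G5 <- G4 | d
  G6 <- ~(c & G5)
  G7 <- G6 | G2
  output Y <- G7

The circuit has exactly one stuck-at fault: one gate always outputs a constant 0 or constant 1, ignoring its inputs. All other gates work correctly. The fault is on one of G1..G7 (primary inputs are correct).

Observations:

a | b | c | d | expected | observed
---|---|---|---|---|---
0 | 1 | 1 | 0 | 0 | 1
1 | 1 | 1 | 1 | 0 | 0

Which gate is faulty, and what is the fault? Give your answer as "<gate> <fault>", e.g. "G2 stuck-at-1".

Fault-free values for test 1 (a=0, b=1, c=1, d=0): G1=0, G2=0, G3=0, G4=1, G5=1, G6=0, G7=0, giving Y=0. Observed 1.
Test 1: faults giving observed 1 are {G2 stuck-at-1, G4 stuck-at-0, G5 stuck-at-0, G6 stuck-at-1, G7 stuck-at-1}.
Test 2 (a=1, b=1, c=1, d=1): fault-free G1=1, G2=0, G3=1, G4=1, G5=1, G6=0, G7=0 → 0; observed 0. Eliminates G2 stuck-at-1, G5 stuck-at-0, G6 stuck-at-1, G7 stuck-at-1.
Only G4 stuck-at-0 is consistent with every test.

G4 stuck-at-0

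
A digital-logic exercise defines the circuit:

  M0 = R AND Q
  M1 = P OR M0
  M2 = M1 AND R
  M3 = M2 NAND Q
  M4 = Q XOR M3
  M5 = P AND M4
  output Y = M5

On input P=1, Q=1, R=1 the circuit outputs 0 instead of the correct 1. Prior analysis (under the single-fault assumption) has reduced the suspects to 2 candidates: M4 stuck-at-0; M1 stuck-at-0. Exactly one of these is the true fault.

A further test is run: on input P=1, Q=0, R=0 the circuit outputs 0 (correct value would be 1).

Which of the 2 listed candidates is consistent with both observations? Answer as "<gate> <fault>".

M4 stuck-at-0

Evaluate each candidate on input P=1, Q=0, R=0:
  M4 stuck-at-0: M0=0, M1=1, M2=0, M3=1, M4=0 [stuck-at-0], M5=0 → 0 — matches
  M1 stuck-at-0: M0=0, M1=0 [stuck-at-0], M2=0, M3=1, M4=1, M5=1 → 1 — eliminated
Only M4 stuck-at-0 reproduces the observed 0.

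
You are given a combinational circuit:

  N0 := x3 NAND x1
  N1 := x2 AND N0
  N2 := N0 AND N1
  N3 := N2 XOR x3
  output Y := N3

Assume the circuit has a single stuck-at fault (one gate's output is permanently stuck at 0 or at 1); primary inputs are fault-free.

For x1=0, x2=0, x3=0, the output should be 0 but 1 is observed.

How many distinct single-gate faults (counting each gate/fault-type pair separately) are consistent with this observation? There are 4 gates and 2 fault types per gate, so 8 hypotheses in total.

3

Fault-free: N0=1, N1=0, N2=0, N3=0 → 0. Observed 1.
  N0 stuck-at-0: output 0 ✗
  N0 stuck-at-1: output 0 ✗
  N1 stuck-at-0: output 0 ✗
  N1 stuck-at-1: output 1 ✓
  N2 stuck-at-0: output 0 ✗
  N2 stuck-at-1: output 1 ✓
  N3 stuck-at-0: output 0 ✗
  N3 stuck-at-1: output 1 ✓
Consistent faults: {N1 stuck-at-1, N2 stuck-at-1, N3 stuck-at-1} — 3 in all.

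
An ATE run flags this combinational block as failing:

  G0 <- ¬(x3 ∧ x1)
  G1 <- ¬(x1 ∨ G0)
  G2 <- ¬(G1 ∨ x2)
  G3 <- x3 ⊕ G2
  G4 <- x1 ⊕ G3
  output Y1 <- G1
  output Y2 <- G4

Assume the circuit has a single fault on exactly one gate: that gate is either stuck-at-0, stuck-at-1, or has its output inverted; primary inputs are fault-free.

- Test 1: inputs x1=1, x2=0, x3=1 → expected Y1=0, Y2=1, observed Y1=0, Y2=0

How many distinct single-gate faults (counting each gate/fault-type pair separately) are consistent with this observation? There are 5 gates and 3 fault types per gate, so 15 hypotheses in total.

Fault-free: G0=0, G1=0, G2=1, G3=0, G4=1 → Y1=0, Y2=1. Observed Y1=0, Y2=0.
  G0: none of the 3 fault types match ✗
  G1: none of the 3 fault types match ✗
  G2: stuck-at-0, inverted output ✓; others ✗
  G3: stuck-at-1, inverted output ✓; others ✗
  G4: stuck-at-0, inverted output ✓; others ✗
Consistent faults: {G2 stuck-at-0, G2 inverted output, G3 stuck-at-1, G3 inverted output, G4 stuck-at-0, G4 inverted output} — 6 in all.

6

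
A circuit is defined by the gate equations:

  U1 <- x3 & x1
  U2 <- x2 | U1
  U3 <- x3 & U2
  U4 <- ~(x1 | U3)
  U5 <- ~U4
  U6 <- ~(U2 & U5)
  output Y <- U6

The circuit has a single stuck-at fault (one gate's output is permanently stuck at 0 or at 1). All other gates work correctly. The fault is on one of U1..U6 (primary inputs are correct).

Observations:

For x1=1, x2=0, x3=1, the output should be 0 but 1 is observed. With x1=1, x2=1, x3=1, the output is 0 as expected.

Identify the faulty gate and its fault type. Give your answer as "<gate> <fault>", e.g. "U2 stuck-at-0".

U1 stuck-at-0

Fault-free values for test 1 (x1=1, x2=0, x3=1): U1=1, U2=1, U3=1, U4=0, U5=1, U6=0, giving Y=0. Observed 1.
Test 1: faults giving observed 1 are {U1 stuck-at-0, U2 stuck-at-0, U4 stuck-at-1, U5 stuck-at-0, U6 stuck-at-1}.
Test 2 (x1=1, x2=1, x3=1): fault-free U1=1, U2=1, U3=1, U4=0, U5=1, U6=0 → 0; observed 0. Eliminates U2 stuck-at-0, U4 stuck-at-1, U5 stuck-at-0, U6 stuck-at-1.
Only U1 stuck-at-0 is consistent with every test.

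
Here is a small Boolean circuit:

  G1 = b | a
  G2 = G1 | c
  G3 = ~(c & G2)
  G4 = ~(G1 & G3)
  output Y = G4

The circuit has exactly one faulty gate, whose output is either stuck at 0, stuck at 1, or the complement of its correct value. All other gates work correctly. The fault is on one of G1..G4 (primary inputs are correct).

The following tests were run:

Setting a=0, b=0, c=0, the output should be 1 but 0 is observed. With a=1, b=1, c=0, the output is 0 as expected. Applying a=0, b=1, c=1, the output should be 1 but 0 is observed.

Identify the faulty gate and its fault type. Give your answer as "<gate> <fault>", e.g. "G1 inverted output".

Fault-free values for test 1 (a=0, b=0, c=0): G1=0, G2=0, G3=1, G4=1, giving Y=1. Observed 0.
Test 1: faults giving observed 0 are {G1 stuck-at-1, G1 inverted output, G4 stuck-at-0, G4 inverted output}.
Test 2 (a=1, b=1, c=0): fault-free G1=1, G2=1, G3=1, G4=0 → 0; observed 0. Eliminates G1 inverted output, G4 inverted output.
Test 3 (a=0, b=1, c=1): fault-free G1=1, G2=1, G3=0, G4=1 → 1; observed 0. Eliminates G1 stuck-at-1.
Only G4 stuck-at-0 is consistent with every test.

G4 stuck-at-0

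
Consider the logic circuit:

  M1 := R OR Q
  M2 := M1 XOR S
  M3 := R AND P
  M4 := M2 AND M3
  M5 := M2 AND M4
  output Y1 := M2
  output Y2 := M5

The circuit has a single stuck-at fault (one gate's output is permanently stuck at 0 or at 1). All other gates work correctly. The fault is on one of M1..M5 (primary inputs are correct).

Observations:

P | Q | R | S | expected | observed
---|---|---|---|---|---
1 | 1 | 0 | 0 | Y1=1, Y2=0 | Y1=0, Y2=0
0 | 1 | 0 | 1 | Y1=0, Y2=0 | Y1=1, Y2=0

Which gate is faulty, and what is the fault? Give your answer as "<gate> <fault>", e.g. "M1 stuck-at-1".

Fault-free values for test 1 (P=1, Q=1, R=0, S=0): M1=1, M2=1, M3=0, M4=0, M5=0, giving Y1=1, Y2=0. Observed Y1=0, Y2=0.
Test 1: faults giving observed Y1=0, Y2=0 are {M1 stuck-at-0, M2 stuck-at-0}.
Test 2 (P=0, Q=1, R=0, S=1): fault-free M1=1, M2=0, M3=0, M4=0, M5=0 → Y1=0, Y2=0; observed Y1=1, Y2=0. Eliminates M2 stuck-at-0.
Only M1 stuck-at-0 is consistent with every test.

M1 stuck-at-0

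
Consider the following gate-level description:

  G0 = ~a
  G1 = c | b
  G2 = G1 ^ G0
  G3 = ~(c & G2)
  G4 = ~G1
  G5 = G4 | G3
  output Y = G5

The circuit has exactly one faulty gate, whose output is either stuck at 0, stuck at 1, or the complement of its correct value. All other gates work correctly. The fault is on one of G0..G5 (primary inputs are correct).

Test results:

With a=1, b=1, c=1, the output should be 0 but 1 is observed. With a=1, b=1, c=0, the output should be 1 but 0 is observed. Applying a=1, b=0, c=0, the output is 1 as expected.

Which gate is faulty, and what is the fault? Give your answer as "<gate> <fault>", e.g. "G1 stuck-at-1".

G3 inverted output

Fault-free values for test 1 (a=1, b=1, c=1): G0=0, G1=1, G2=1, G3=0, G4=0, G5=0, giving Y=0. Observed 1.
Test 1: faults giving observed 1 are {G0 stuck-at-1, G0 inverted output, G1 stuck-at-0, G1 inverted output, G2 stuck-at-0, G2 inverted output, G3 stuck-at-1, G3 inverted output, G4 stuck-at-1, G4 inverted output, G5 stuck-at-1, G5 inverted output}.
Test 2 (a=1, b=1, c=0): fault-free G0=0, G1=1, G2=1, G3=1, G4=0, G5=1 → 1; observed 0. Eliminates G0 stuck-at-1, G0 inverted output, G1 stuck-at-0, G1 inverted output, G2 stuck-at-0, G2 inverted output, G3 stuck-at-1, G4 stuck-at-1, G4 inverted output, G5 stuck-at-1.
Test 3 (a=1, b=0, c=0): fault-free G0=0, G1=0, G2=0, G3=1, G4=1, G5=1 → 1; observed 1. Eliminates G5 inverted output.
Only G3 inverted output is consistent with every test.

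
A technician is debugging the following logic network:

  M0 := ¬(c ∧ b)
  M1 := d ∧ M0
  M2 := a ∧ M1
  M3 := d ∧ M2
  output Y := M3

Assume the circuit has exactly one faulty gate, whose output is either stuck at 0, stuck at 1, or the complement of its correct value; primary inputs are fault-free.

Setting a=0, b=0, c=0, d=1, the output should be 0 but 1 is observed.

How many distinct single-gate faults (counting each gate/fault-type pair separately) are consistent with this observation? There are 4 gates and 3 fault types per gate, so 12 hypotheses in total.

Fault-free: M0=1, M1=1, M2=0, M3=0 → 0. Observed 1.
  M0 stuck-at-0: output 0 ✗
  M0 stuck-at-1: output 0 ✗
  M0 inverted output: output 0 ✗
  M1 stuck-at-0: output 0 ✗
  M1 stuck-at-1: output 0 ✗
  M1 inverted output: output 0 ✗
  M2 stuck-at-0: output 0 ✗
  M2 stuck-at-1: output 1 ✓
  M2 inverted output: output 1 ✓
  M3 stuck-at-0: output 0 ✗
  M3 stuck-at-1: output 1 ✓
  M3 inverted output: output 1 ✓
Consistent faults: {M2 stuck-at-1, M2 inverted output, M3 stuck-at-1, M3 inverted output} — 4 in all.

4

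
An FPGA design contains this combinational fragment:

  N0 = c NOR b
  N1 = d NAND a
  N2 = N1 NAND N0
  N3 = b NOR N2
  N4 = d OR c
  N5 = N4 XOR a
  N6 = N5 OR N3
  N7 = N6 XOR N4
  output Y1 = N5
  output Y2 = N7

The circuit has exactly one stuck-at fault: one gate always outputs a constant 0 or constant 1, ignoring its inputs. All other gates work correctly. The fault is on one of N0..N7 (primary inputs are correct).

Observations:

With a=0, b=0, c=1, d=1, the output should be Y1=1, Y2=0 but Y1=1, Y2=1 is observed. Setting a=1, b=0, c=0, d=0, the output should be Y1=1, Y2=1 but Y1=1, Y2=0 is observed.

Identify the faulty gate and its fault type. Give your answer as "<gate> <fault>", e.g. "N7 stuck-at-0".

Fault-free values for test 1 (a=0, b=0, c=1, d=1): N0=0, N1=1, N2=1, N3=0, N4=1, N5=1, N6=1, N7=0, giving Y1=1, Y2=0. Observed Y1=1, Y2=1.
Test 1: faults giving observed Y1=1, Y2=1 are {N6 stuck-at-0, N7 stuck-at-1}.
Test 2 (a=1, b=0, c=0, d=0): fault-free N0=1, N1=1, N2=0, N3=1, N4=0, N5=1, N6=1, N7=1 → Y1=1, Y2=1; observed Y1=1, Y2=0. Eliminates N7 stuck-at-1.
Only N6 stuck-at-0 is consistent with every test.

N6 stuck-at-0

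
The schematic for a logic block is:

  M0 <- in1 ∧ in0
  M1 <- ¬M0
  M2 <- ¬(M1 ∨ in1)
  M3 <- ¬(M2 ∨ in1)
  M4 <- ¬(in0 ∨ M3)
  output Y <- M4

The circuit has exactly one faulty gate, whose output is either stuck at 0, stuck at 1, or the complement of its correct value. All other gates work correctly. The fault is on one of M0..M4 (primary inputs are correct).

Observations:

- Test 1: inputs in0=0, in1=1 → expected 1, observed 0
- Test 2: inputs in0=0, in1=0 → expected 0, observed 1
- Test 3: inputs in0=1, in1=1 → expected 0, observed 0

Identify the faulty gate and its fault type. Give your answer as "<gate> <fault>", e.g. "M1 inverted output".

M3 inverted output

Fault-free values for test 1 (in0=0, in1=1): M0=0, M1=1, M2=0, M3=0, M4=1, giving Y=1. Observed 0.
Test 1: faults giving observed 0 are {M3 stuck-at-1, M3 inverted output, M4 stuck-at-0, M4 inverted output}.
Test 2 (in0=0, in1=0): fault-free M0=0, M1=1, M2=0, M3=1, M4=0 → 0; observed 1. Eliminates M3 stuck-at-1, M4 stuck-at-0.
Test 3 (in0=1, in1=1): fault-free M0=1, M1=0, M2=0, M3=0, M4=0 → 0; observed 0. Eliminates M4 inverted output.
Only M3 inverted output is consistent with every test.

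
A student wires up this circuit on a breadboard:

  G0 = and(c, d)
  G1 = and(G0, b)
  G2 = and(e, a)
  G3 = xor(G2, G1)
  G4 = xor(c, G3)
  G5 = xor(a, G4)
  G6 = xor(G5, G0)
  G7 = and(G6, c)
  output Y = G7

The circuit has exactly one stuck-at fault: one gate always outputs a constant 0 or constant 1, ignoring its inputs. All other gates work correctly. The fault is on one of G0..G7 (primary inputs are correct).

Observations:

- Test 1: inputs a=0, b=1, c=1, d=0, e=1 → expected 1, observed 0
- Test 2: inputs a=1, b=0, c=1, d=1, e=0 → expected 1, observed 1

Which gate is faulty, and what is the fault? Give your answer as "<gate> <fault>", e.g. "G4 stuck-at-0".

G5 stuck-at-0

Fault-free values for test 1 (a=0, b=1, c=1, d=0, e=1): G0=0, G1=0, G2=0, G3=0, G4=1, G5=1, G6=1, G7=1, giving Y=1. Observed 0.
Test 1: faults giving observed 0 are {G1 stuck-at-1, G2 stuck-at-1, G3 stuck-at-1, G4 stuck-at-0, G5 stuck-at-0, G6 stuck-at-0, G7 stuck-at-0}.
Test 2 (a=1, b=0, c=1, d=1, e=0): fault-free G0=1, G1=0, G2=0, G3=0, G4=1, G5=0, G6=1, G7=1 → 1; observed 1. Eliminates G1 stuck-at-1, G2 stuck-at-1, G3 stuck-at-1, G4 stuck-at-0, G6 stuck-at-0, G7 stuck-at-0.
Only G5 stuck-at-0 is consistent with every test.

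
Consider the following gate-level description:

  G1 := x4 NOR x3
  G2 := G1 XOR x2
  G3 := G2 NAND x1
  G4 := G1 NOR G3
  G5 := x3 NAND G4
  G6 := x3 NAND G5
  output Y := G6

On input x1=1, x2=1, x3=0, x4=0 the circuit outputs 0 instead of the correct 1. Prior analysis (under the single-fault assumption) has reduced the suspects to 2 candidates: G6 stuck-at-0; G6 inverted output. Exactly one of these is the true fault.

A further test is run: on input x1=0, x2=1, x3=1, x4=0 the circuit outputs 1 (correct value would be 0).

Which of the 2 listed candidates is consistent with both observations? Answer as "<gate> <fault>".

Evaluate each candidate on input x1=0, x2=1, x3=1, x4=0:
  G6 stuck-at-0: G1=0, G2=1, G3=1, G4=0, G5=1, G6=0 [stuck-at-0] → 0 — eliminated
  G6 inverted output: G1=0, G2=1, G3=1, G4=0, G5=1, G6=1 [inverted output] → 1 — matches
Only G6 inverted output reproduces the observed 1.

G6 inverted output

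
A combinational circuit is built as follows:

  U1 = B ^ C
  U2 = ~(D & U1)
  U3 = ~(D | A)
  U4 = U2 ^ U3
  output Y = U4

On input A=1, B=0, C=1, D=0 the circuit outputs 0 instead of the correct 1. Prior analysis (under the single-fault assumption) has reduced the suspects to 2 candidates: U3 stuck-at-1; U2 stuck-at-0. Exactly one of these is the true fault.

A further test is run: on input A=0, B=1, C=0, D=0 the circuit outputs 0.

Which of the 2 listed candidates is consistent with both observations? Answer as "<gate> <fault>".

Evaluate each candidate on input A=0, B=1, C=0, D=0:
  U3 stuck-at-1: U1=1, U2=1, U3=1 [stuck-at-1], U4=0 → 0 — matches
  U2 stuck-at-0: U1=1, U2=0 [stuck-at-0], U3=1, U4=1 → 1 — eliminated
Only U3 stuck-at-1 reproduces the observed 0.

U3 stuck-at-1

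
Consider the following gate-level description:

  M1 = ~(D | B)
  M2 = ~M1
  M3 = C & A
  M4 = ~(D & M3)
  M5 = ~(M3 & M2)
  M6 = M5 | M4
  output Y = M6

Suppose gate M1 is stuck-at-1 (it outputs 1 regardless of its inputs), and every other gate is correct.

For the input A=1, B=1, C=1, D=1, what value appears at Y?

Propagate with M1 forced: M1=1 [stuck-at-1], M2=0, M3=1, M4=0, M5=1, M6=1.
So Y = 1. (Without the fault it would be 0.)

1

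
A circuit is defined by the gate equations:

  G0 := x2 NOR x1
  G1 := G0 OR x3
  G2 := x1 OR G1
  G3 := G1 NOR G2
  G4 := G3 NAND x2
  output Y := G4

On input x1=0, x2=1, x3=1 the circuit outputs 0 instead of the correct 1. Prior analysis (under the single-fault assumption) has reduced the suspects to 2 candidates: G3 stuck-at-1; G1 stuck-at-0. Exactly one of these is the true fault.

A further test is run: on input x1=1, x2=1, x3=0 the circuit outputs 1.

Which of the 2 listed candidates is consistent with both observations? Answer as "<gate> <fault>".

Evaluate each candidate on input x1=1, x2=1, x3=0:
  G3 stuck-at-1: G0=0, G1=0, G2=1, G3=1 [stuck-at-1], G4=0 → 0 — eliminated
  G1 stuck-at-0: G0=0, G1=0 [stuck-at-0], G2=1, G3=0, G4=1 → 1 — matches
Only G1 stuck-at-0 reproduces the observed 1.

G1 stuck-at-0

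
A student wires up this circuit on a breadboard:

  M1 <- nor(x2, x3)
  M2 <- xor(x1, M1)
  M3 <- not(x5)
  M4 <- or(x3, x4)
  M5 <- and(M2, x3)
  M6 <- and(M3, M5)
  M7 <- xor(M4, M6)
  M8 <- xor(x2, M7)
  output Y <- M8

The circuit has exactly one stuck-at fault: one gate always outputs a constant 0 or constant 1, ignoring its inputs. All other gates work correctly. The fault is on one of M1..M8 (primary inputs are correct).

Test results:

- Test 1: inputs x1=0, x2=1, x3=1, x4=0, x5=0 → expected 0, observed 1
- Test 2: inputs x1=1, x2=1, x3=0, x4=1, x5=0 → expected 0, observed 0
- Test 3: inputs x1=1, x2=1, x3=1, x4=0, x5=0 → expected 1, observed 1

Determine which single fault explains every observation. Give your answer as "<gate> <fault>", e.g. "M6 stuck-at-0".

M2 stuck-at-1

Fault-free values for test 1 (x1=0, x2=1, x3=1, x4=0, x5=0): M1=0, M2=0, M3=1, M4=1, M5=0, M6=0, M7=1, M8=0, giving Y=0. Observed 1.
Test 1: faults giving observed 1 are {M1 stuck-at-1, M2 stuck-at-1, M4 stuck-at-0, M5 stuck-at-1, M6 stuck-at-1, M7 stuck-at-0, M8 stuck-at-1}.
Test 2 (x1=1, x2=1, x3=0, x4=1, x5=0): fault-free M1=0, M2=1, M3=1, M4=1, M5=0, M6=0, M7=1, M8=0 → 0; observed 0. Eliminates M4 stuck-at-0, M5 stuck-at-1, M6 stuck-at-1, M7 stuck-at-0, M8 stuck-at-1.
Test 3 (x1=1, x2=1, x3=1, x4=0, x5=0): fault-free M1=0, M2=1, M3=1, M4=1, M5=1, M6=1, M7=0, M8=1 → 1; observed 1. Eliminates M1 stuck-at-1.
Only M2 stuck-at-1 is consistent with every test.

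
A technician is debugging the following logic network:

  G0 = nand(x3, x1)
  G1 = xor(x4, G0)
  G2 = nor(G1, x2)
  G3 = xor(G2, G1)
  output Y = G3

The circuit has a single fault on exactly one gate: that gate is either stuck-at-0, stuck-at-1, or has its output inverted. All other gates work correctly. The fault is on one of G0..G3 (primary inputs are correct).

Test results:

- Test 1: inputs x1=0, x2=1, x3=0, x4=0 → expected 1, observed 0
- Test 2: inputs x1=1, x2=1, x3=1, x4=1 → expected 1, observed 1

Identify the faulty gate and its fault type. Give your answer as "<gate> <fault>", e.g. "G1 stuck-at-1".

G0 stuck-at-0

Fault-free values for test 1 (x1=0, x2=1, x3=0, x4=0): G0=1, G1=1, G2=0, G3=1, giving Y=1. Observed 0.
Test 1: faults giving observed 0 are {G0 stuck-at-0, G0 inverted output, G1 stuck-at-0, G1 inverted output, G2 stuck-at-1, G2 inverted output, G3 stuck-at-0, G3 inverted output}.
Test 2 (x1=1, x2=1, x3=1, x4=1): fault-free G0=0, G1=1, G2=0, G3=1 → 1; observed 1. Eliminates G0 inverted output, G1 stuck-at-0, G1 inverted output, G2 stuck-at-1, G2 inverted output, G3 stuck-at-0, G3 inverted output.
Only G0 stuck-at-0 is consistent with every test.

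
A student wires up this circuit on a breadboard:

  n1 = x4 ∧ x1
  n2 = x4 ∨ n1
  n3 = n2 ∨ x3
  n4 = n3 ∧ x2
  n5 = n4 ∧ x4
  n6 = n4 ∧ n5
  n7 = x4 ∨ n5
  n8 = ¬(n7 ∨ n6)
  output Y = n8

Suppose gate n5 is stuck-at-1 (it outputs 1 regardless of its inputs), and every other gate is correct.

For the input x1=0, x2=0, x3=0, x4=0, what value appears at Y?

Propagate with n5 forced: n1=0, n2=0, n3=0, n4=0, n5=1 [stuck-at-1], n6=0, n7=1, n8=0.
So Y = 0. (Without the fault it would be 1.)

0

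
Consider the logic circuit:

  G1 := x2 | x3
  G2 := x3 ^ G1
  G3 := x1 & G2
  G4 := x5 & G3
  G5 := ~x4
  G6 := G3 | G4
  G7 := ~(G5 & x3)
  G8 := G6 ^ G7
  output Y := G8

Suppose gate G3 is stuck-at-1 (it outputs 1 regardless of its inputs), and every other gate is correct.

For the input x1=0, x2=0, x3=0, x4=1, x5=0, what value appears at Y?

0

Propagate with G3 forced: G1=0, G2=0, G3=1 [stuck-at-1], G4=0, G5=0, G6=1, G7=1, G8=0.
So Y = 0. (Without the fault it would be 1.)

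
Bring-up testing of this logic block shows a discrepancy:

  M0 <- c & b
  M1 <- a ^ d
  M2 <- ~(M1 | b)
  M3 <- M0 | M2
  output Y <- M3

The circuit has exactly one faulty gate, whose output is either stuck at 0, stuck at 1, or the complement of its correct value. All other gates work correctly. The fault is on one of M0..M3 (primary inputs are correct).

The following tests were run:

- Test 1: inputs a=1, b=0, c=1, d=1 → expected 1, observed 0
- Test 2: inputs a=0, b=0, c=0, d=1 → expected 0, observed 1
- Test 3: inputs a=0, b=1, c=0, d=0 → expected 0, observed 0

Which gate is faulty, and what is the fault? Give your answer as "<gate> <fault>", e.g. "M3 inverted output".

M1 inverted output

Fault-free values for test 1 (a=1, b=0, c=1, d=1): M0=0, M1=0, M2=1, M3=1, giving Y=1. Observed 0.
Test 1: faults giving observed 0 are {M1 stuck-at-1, M1 inverted output, M2 stuck-at-0, M2 inverted output, M3 stuck-at-0, M3 inverted output}.
Test 2 (a=0, b=0, c=0, d=1): fault-free M0=0, M1=1, M2=0, M3=0 → 0; observed 1. Eliminates M1 stuck-at-1, M2 stuck-at-0, M3 stuck-at-0.
Test 3 (a=0, b=1, c=0, d=0): fault-free M0=0, M1=0, M2=0, M3=0 → 0; observed 0. Eliminates M2 inverted output, M3 inverted output.
Only M1 inverted output is consistent with every test.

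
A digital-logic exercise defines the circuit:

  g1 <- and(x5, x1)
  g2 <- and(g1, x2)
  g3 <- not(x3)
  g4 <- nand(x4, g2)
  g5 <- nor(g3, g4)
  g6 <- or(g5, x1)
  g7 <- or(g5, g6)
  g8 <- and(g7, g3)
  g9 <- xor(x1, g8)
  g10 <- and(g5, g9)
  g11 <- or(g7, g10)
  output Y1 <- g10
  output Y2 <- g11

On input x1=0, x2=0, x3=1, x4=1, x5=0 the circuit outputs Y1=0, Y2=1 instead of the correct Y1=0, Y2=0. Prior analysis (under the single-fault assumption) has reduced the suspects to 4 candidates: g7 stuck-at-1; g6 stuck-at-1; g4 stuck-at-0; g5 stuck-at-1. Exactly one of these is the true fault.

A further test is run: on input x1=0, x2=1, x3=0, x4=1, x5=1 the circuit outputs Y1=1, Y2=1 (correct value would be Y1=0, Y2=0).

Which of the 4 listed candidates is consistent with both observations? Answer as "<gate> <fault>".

g5 stuck-at-1

Evaluate each candidate on input x1=0, x2=1, x3=0, x4=1, x5=1:
  g7 stuck-at-1: g1=0, g2=0, g3=1, g4=1, g5=0, g6=0, g7=1 [stuck-at-1], g8=1, g9=1, g10=0, g11=1 → Y1=0, Y2=1 — eliminated
  g6 stuck-at-1: g1=0, g2=0, g3=1, g4=1, g5=0, g6=1 [stuck-at-1], g7=1, g8=1, g9=1, g10=0, g11=1 → Y1=0, Y2=1 — eliminated
  g4 stuck-at-0: g1=0, g2=0, g3=1, g4=0 [stuck-at-0], g5=0, g6=0, g7=0, g8=0, g9=0, g10=0, g11=0 → Y1=0, Y2=0 — eliminated
  g5 stuck-at-1: g1=0, g2=0, g3=1, g4=1, g5=1 [stuck-at-1], g6=1, g7=1, g8=1, g9=1, g10=1, g11=1 → Y1=1, Y2=1 — matches
Only g5 stuck-at-1 reproduces the observed Y1=1, Y2=1.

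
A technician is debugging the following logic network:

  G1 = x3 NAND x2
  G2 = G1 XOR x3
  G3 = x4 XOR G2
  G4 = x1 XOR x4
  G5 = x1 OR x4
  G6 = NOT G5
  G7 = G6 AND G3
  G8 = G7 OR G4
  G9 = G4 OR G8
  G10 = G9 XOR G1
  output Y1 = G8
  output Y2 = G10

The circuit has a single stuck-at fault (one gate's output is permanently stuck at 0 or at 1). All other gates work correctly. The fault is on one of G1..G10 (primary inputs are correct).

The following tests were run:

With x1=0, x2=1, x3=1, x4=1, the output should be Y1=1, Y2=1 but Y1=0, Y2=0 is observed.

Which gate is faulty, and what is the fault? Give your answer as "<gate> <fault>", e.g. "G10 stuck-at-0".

Fault-free values for test 1 (x1=0, x2=1, x3=1, x4=1): G1=0, G2=1, G3=0, G4=1, G5=1, G6=0, G7=0, G8=1, G9=1, G10=1, giving Y1=1, Y2=1. Observed Y1=0, Y2=0.
Test 1: faults giving observed Y1=0, Y2=0 are {G4 stuck-at-0}.
Only G4 stuck-at-0 is consistent with every test.

G4 stuck-at-0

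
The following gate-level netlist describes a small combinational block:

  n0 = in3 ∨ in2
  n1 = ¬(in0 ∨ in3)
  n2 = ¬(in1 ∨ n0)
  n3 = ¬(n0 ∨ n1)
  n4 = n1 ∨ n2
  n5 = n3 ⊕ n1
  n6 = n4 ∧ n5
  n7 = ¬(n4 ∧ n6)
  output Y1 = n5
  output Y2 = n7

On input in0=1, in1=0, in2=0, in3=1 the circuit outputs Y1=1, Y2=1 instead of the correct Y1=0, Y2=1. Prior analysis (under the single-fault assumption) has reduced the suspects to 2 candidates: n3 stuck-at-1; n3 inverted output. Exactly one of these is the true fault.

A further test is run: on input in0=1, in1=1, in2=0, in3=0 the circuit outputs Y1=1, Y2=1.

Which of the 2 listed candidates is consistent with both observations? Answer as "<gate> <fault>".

Evaluate each candidate on input in0=1, in1=1, in2=0, in3=0:
  n3 stuck-at-1: n0=0, n1=0, n2=0, n3=1 [stuck-at-1], n4=0, n5=1, n6=0, n7=1 → Y1=1, Y2=1 — matches
  n3 inverted output: n0=0, n1=0, n2=0, n3=0 [inverted output], n4=0, n5=0, n6=0, n7=1 → Y1=0, Y2=1 — eliminated
Only n3 stuck-at-1 reproduces the observed Y1=1, Y2=1.

n3 stuck-at-1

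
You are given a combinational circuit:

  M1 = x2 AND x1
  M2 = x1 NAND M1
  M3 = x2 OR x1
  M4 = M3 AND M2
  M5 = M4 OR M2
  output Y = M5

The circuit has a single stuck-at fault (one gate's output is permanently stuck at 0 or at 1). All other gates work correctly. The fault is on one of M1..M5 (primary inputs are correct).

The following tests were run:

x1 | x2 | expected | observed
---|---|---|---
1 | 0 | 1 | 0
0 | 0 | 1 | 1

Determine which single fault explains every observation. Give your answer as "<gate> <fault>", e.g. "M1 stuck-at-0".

Fault-free values for test 1 (x1=1, x2=0): M1=0, M2=1, M3=1, M4=1, M5=1, giving Y=1. Observed 0.
Test 1: faults giving observed 0 are {M1 stuck-at-1, M2 stuck-at-0, M5 stuck-at-0}.
Test 2 (x1=0, x2=0): fault-free M1=0, M2=1, M3=0, M4=0, M5=1 → 1; observed 1. Eliminates M2 stuck-at-0, M5 stuck-at-0.
Only M1 stuck-at-1 is consistent with every test.

M1 stuck-at-1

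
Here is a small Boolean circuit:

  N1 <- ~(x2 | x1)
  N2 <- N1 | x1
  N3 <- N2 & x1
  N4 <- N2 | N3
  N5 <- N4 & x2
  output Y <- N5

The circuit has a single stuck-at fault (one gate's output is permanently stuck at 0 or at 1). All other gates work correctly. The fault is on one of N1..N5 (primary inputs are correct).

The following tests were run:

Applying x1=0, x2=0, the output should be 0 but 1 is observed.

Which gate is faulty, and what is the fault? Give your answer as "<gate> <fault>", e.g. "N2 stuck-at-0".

Fault-free values for test 1 (x1=0, x2=0): N1=1, N2=1, N3=0, N4=1, N5=0, giving Y=0. Observed 1.
Test 1: faults giving observed 1 are {N5 stuck-at-1}.
Only N5 stuck-at-1 is consistent with every test.

N5 stuck-at-1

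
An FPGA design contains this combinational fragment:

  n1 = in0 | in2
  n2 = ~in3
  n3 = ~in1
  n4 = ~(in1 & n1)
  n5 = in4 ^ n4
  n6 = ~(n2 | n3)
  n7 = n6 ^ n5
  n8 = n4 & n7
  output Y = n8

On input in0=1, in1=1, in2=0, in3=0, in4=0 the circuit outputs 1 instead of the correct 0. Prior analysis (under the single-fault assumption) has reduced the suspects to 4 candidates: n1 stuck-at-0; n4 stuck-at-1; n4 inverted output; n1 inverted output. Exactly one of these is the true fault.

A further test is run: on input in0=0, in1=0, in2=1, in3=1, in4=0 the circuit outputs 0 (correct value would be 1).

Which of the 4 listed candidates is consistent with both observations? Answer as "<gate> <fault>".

Evaluate each candidate on input in0=0, in1=0, in2=1, in3=1, in4=0:
  n1 stuck-at-0: n1=0 [stuck-at-0], n2=0, n3=1, n4=1, n5=1, n6=0, n7=1, n8=1 → 1 — eliminated
  n4 stuck-at-1: n1=1, n2=0, n3=1, n4=1 [stuck-at-1], n5=1, n6=0, n7=1, n8=1 → 1 — eliminated
  n4 inverted output: n1=1, n2=0, n3=1, n4=0 [inverted output], n5=0, n6=0, n7=0, n8=0 → 0 — matches
  n1 inverted output: n1=0 [inverted output], n2=0, n3=1, n4=1, n5=1, n6=0, n7=1, n8=1 → 1 — eliminated
Only n4 inverted output reproduces the observed 0.

n4 inverted output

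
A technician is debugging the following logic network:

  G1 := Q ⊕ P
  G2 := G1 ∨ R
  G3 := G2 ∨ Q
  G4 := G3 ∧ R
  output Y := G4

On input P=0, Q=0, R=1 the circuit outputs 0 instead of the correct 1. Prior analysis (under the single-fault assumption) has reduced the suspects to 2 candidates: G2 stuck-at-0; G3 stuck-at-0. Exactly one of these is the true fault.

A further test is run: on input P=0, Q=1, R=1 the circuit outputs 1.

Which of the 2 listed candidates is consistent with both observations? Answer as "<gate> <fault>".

Evaluate each candidate on input P=0, Q=1, R=1:
  G2 stuck-at-0: G1=1, G2=0 [stuck-at-0], G3=1, G4=1 → 1 — matches
  G3 stuck-at-0: G1=1, G2=1, G3=0 [stuck-at-0], G4=0 → 0 — eliminated
Only G2 stuck-at-0 reproduces the observed 1.

G2 stuck-at-0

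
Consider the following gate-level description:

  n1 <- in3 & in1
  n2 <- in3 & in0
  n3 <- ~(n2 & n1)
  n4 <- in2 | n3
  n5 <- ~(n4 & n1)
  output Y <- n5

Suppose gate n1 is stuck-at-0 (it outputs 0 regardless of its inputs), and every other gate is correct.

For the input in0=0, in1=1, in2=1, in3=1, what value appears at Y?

1

Propagate with n1 forced: n1=0 [stuck-at-0], n2=0, n3=1, n4=1, n5=1.
So Y = 1. (Without the fault it would be 0.)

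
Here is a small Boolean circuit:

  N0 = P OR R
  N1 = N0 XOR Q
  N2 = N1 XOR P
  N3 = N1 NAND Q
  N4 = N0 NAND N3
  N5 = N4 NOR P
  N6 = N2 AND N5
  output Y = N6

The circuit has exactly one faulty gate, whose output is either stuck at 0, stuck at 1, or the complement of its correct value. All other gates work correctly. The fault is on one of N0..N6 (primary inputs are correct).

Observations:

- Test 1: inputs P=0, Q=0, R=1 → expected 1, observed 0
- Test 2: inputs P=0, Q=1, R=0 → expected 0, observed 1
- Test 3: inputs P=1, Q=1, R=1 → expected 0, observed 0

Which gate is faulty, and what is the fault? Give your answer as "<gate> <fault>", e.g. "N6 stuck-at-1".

N4 inverted output

Fault-free values for test 1 (P=0, Q=0, R=1): N0=1, N1=1, N2=1, N3=1, N4=0, N5=1, N6=1, giving Y=1. Observed 0.
Test 1: faults giving observed 0 are {N0 stuck-at-0, N0 inverted output, N1 stuck-at-0, N1 inverted output, N2 stuck-at-0, N2 inverted output, N3 stuck-at-0, N3 inverted output, N4 stuck-at-1, N4 inverted output, N5 stuck-at-0, N5 inverted output, N6 stuck-at-0, N6 inverted output}.
Test 2 (P=0, Q=1, R=0): fault-free N0=0, N1=1, N2=1, N3=0, N4=1, N5=0, N6=0 → 0; observed 1. Eliminates N0 stuck-at-0, N0 inverted output, N1 stuck-at-0, N1 inverted output, N2 stuck-at-0, N2 inverted output, N3 stuck-at-0, N3 inverted output, N4 stuck-at-1, N5 stuck-at-0, N6 stuck-at-0.
Test 3 (P=1, Q=1, R=1): fault-free N0=1, N1=0, N2=1, N3=1, N4=0, N5=0, N6=0 → 0; observed 0. Eliminates N5 inverted output, N6 inverted output.
Only N4 inverted output is consistent with every test.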